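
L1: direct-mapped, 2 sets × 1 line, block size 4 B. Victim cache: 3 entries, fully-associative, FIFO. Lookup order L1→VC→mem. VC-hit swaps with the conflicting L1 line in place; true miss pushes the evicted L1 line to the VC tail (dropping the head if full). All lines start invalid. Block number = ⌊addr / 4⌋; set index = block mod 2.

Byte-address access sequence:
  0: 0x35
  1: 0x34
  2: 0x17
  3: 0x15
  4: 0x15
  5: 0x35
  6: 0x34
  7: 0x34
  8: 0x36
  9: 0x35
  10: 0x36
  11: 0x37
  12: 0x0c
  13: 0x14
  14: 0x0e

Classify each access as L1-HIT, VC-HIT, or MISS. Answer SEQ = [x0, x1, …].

0: 0x35 (blk 13, set 1) → MISS  vc=[]
1: 0x34 (blk 13, set 1) → L1-HIT  vc=[]
2: 0x17 (blk 5, set 1) → MISS  vc=[13]
3: 0x15 (blk 5, set 1) → L1-HIT  vc=[13]
4: 0x15 (blk 5, set 1) → L1-HIT  vc=[13]
5: 0x35 (blk 13, set 1) → VC-HIT  vc=[5]
6: 0x34 (blk 13, set 1) → L1-HIT  vc=[5]
7: 0x34 (blk 13, set 1) → L1-HIT  vc=[5]
8: 0x36 (blk 13, set 1) → L1-HIT  vc=[5]
9: 0x35 (blk 13, set 1) → L1-HIT  vc=[5]
10: 0x36 (blk 13, set 1) → L1-HIT  vc=[5]
11: 0x37 (blk 13, set 1) → L1-HIT  vc=[5]
12: 0xc (blk 3, set 1) → MISS  vc=[5, 13]
13: 0x14 (blk 5, set 1) → VC-HIT  vc=[3, 13]
14: 0xe (blk 3, set 1) → VC-HIT  vc=[5, 13]

SEQ = [MISS, L1-HIT, MISS, L1-HIT, L1-HIT, VC-HIT, L1-HIT, L1-HIT, L1-HIT, L1-HIT, L1-HIT, L1-HIT, MISS, VC-HIT, VC-HIT]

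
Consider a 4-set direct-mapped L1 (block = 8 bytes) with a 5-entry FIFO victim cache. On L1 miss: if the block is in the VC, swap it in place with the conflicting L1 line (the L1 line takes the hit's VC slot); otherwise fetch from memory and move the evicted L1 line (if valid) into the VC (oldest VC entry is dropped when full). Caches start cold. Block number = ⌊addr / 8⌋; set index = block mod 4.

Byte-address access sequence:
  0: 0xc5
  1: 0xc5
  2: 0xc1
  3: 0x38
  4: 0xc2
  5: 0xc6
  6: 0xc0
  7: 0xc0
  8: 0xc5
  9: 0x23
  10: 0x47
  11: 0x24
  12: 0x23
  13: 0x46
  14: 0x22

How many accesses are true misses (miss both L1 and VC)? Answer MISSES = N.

#0 0xc5→b24/s0 MISS; vc=[]
#1 0xc5→b24/s0 L1-HIT; vc=[]
#2 0xc1→b24/s0 L1-HIT; vc=[]
#3 0x38→b7/s3 MISS; vc=[]
#4 0xc2→b24/s0 L1-HIT; vc=[]
#5 0xc6→b24/s0 L1-HIT; vc=[]
#6 0xc0→b24/s0 L1-HIT; vc=[]
#7 0xc0→b24/s0 L1-HIT; vc=[]
#8 0xc5→b24/s0 L1-HIT; vc=[]
#9 0x23→b4/s0 MISS; vc=[24]
#10 0x47→b8/s0 MISS; vc=[24,4]
#11 0x24→b4/s0 VC-HIT; vc=[24,8]
#12 0x23→b4/s0 L1-HIT; vc=[24,8]
#13 0x46→b8/s0 VC-HIT; vc=[24,4]
#14 0x22→b4/s0 VC-HIT; vc=[24,8]

MISSES = 4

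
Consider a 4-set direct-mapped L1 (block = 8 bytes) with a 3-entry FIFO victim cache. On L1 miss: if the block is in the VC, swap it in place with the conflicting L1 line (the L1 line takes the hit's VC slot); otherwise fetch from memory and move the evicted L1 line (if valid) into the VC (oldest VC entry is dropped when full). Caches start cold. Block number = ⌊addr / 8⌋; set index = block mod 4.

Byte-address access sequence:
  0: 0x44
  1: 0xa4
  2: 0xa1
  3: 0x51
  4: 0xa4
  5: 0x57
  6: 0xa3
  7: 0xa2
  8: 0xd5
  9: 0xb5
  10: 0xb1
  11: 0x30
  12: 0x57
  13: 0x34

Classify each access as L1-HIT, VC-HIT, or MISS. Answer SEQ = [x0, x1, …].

SEQ = [MISS, MISS, L1-HIT, MISS, L1-HIT, L1-HIT, L1-HIT, L1-HIT, MISS, MISS, L1-HIT, MISS, VC-HIT, VC-HIT]

#0 0x44→b8/s0 MISS; vc=[]
#1 0xa4→b20/s0 MISS; vc=[8]
#2 0xa1→b20/s0 L1-HIT; vc=[8]
#3 0x51→b10/s2 MISS; vc=[8]
#4 0xa4→b20/s0 L1-HIT; vc=[8]
#5 0x57→b10/s2 L1-HIT; vc=[8]
#6 0xa3→b20/s0 L1-HIT; vc=[8]
#7 0xa2→b20/s0 L1-HIT; vc=[8]
#8 0xd5→b26/s2 MISS; vc=[8,10]
#9 0xb5→b22/s2 MISS; vc=[8,10,26]
#10 0xb1→b22/s2 L1-HIT; vc=[8,10,26]
#11 0x30→b6/s2 MISS; vc=[10,26,22]
#12 0x57→b10/s2 VC-HIT; vc=[6,26,22]
#13 0x34→b6/s2 VC-HIT; vc=[10,26,22]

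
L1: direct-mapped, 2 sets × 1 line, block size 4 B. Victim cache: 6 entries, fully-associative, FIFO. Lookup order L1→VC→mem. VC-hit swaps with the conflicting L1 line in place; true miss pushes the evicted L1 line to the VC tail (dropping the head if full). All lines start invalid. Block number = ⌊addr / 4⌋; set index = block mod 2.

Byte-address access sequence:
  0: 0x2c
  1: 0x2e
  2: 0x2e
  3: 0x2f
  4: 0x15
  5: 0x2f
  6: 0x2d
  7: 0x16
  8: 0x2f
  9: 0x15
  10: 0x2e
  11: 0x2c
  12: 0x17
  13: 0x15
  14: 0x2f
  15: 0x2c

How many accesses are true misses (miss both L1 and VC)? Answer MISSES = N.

#0 0x2c→b11/s1 MISS; vc=[]
#1 0x2e→b11/s1 L1-HIT; vc=[]
#2 0x2e→b11/s1 L1-HIT; vc=[]
#3 0x2f→b11/s1 L1-HIT; vc=[]
#4 0x15→b5/s1 MISS; vc=[11]
#5 0x2f→b11/s1 VC-HIT; vc=[5]
#6 0x2d→b11/s1 L1-HIT; vc=[5]
#7 0x16→b5/s1 VC-HIT; vc=[11]
#8 0x2f→b11/s1 VC-HIT; vc=[5]
#9 0x15→b5/s1 VC-HIT; vc=[11]
#10 0x2e→b11/s1 VC-HIT; vc=[5]
#11 0x2c→b11/s1 L1-HIT; vc=[5]
#12 0x17→b5/s1 VC-HIT; vc=[11]
#13 0x15→b5/s1 L1-HIT; vc=[11]
#14 0x2f→b11/s1 VC-HIT; vc=[5]
#15 0x2c→b11/s1 L1-HIT; vc=[5]

MISSES = 2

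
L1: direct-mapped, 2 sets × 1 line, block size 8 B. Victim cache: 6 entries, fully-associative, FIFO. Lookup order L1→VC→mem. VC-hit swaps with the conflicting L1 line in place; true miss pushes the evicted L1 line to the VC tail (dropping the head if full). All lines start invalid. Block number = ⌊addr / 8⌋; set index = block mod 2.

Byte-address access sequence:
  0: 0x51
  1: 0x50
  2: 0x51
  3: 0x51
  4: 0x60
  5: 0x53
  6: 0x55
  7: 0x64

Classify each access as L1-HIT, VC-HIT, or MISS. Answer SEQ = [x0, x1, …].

#0 0x51→b10/s0 MISS; vc=[]
#1 0x50→b10/s0 L1-HIT; vc=[]
#2 0x51→b10/s0 L1-HIT; vc=[]
#3 0x51→b10/s0 L1-HIT; vc=[]
#4 0x60→b12/s0 MISS; vc=[10]
#5 0x53→b10/s0 VC-HIT; vc=[12]
#6 0x55→b10/s0 L1-HIT; vc=[12]
#7 0x64→b12/s0 VC-HIT; vc=[10]

SEQ = [MISS, L1-HIT, L1-HIT, L1-HIT, MISS, VC-HIT, L1-HIT, VC-HIT]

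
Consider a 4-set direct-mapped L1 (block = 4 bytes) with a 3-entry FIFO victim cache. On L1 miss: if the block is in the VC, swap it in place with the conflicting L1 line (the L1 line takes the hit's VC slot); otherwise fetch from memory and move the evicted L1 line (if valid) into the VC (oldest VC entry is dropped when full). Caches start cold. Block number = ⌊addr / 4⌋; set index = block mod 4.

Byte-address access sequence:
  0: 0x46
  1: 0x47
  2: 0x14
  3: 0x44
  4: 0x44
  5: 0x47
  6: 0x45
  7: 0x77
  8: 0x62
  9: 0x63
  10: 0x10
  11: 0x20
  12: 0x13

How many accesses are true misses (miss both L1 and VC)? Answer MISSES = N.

#0 0x46→b17/s1 MISS; vc=[]
#1 0x47→b17/s1 L1-HIT; vc=[]
#2 0x14→b5/s1 MISS; vc=[17]
#3 0x44→b17/s1 VC-HIT; vc=[5]
#4 0x44→b17/s1 L1-HIT; vc=[5]
#5 0x47→b17/s1 L1-HIT; vc=[5]
#6 0x45→b17/s1 L1-HIT; vc=[5]
#7 0x77→b29/s1 MISS; vc=[5,17]
#8 0x62→b24/s0 MISS; vc=[5,17]
#9 0x63→b24/s0 L1-HIT; vc=[5,17]
#10 0x10→b4/s0 MISS; vc=[5,17,24]
#11 0x20→b8/s0 MISS; vc=[17,24,4]
#12 0x13→b4/s0 VC-HIT; vc=[17,24,8]

MISSES = 6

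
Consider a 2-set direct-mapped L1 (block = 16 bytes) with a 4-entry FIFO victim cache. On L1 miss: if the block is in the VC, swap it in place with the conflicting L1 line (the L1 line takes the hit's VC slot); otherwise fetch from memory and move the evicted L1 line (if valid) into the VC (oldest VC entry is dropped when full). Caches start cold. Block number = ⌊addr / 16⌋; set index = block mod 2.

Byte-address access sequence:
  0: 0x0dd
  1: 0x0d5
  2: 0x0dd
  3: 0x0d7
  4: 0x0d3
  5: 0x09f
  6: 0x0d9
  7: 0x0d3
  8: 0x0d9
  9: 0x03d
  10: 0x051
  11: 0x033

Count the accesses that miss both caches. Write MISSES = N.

0: 0xdd (blk 13, set 1) → MISS  vc=[]
1: 0xd5 (blk 13, set 1) → L1-HIT  vc=[]
2: 0xdd (blk 13, set 1) → L1-HIT  vc=[]
3: 0xd7 (blk 13, set 1) → L1-HIT  vc=[]
4: 0xd3 (blk 13, set 1) → L1-HIT  vc=[]
5: 0x9f (blk 9, set 1) → MISS  vc=[13]
6: 0xd9 (blk 13, set 1) → VC-HIT  vc=[9]
7: 0xd3 (blk 13, set 1) → L1-HIT  vc=[9]
8: 0xd9 (blk 13, set 1) → L1-HIT  vc=[9]
9: 0x3d (blk 3, set 1) → MISS  vc=[9, 13]
10: 0x51 (blk 5, set 1) → MISS  vc=[9, 13, 3]
11: 0x33 (blk 3, set 1) → VC-HIT  vc=[9, 13, 5]

MISSES = 4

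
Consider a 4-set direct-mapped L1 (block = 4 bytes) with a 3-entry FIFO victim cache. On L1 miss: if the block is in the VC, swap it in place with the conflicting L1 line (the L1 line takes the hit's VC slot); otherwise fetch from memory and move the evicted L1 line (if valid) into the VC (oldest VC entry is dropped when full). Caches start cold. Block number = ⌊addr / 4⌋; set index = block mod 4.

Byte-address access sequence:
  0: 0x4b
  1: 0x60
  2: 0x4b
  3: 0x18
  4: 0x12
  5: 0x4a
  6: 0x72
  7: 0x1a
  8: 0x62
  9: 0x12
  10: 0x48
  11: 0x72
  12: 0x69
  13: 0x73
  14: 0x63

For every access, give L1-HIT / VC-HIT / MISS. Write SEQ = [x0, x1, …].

  [0] addr=0x4b blk=18 s=2: MISS | VC []
  [1] addr=0x60 blk=24 s=0: MISS | VC []
  [2] addr=0x4b blk=18 s=2: L1-HIT | VC []
  [3] addr=0x18 blk=6 s=2: MISS | VC [18]
  [4] addr=0x12 blk=4 s=0: MISS | VC [18, 24]
  [5] addr=0x4a blk=18 s=2: VC-HIT | VC [6, 24]
  [6] addr=0x72 blk=28 s=0: MISS | VC [6, 24, 4]
  [7] addr=0x1a blk=6 s=2: VC-HIT | VC [18, 24, 4]
  [8] addr=0x62 blk=24 s=0: VC-HIT | VC [18, 28, 4]
  [9] addr=0x12 blk=4 s=0: VC-HIT | VC [18, 28, 24]
  [10] addr=0x48 blk=18 s=2: VC-HIT | VC [6, 28, 24]
  [11] addr=0x72 blk=28 s=0: VC-HIT | VC [6, 4, 24]
  [12] addr=0x69 blk=26 s=2: MISS | VC [4, 24, 18]
  [13] addr=0x73 blk=28 s=0: L1-HIT | VC [4, 24, 18]
  [14] addr=0x63 blk=24 s=0: VC-HIT | VC [4, 28, 18]

SEQ = [MISS, MISS, L1-HIT, MISS, MISS, VC-HIT, MISS, VC-HIT, VC-HIT, VC-HIT, VC-HIT, VC-HIT, MISS, L1-HIT, VC-HIT]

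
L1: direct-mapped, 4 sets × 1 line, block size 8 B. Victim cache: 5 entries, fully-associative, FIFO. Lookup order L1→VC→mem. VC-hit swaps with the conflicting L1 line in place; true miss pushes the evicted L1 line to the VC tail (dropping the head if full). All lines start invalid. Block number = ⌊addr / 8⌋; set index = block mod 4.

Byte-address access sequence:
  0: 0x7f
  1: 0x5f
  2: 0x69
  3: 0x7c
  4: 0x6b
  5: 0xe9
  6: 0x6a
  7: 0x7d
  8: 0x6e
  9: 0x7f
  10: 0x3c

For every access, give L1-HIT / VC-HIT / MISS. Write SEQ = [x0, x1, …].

  [0] addr=0x7f blk=15 s=3: MISS | VC []
  [1] addr=0x5f blk=11 s=3: MISS | VC [15]
  [2] addr=0x69 blk=13 s=1: MISS | VC [15]
  [3] addr=0x7c blk=15 s=3: VC-HIT | VC [11]
  [4] addr=0x6b blk=13 s=1: L1-HIT | VC [11]
  [5] addr=0xe9 blk=29 s=1: MISS | VC [11, 13]
  [6] addr=0x6a blk=13 s=1: VC-HIT | VC [11, 29]
  [7] addr=0x7d blk=15 s=3: L1-HIT | VC [11, 29]
  [8] addr=0x6e blk=13 s=1: L1-HIT | VC [11, 29]
  [9] addr=0x7f blk=15 s=3: L1-HIT | VC [11, 29]
  [10] addr=0x3c blk=7 s=3: MISS | VC [11, 29, 15]

SEQ = [MISS, MISS, MISS, VC-HIT, L1-HIT, MISS, VC-HIT, L1-HIT, L1-HIT, L1-HIT, MISS]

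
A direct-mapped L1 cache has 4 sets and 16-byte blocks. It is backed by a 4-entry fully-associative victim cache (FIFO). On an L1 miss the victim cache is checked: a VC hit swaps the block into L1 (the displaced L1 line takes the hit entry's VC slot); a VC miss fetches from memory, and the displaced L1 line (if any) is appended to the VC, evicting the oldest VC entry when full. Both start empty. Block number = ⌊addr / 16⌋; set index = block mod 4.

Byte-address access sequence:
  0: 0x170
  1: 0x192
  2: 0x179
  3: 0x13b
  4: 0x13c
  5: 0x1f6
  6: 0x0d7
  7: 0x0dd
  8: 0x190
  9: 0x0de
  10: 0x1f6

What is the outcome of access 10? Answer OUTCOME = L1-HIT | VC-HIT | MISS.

OUTCOME = L1-HIT

0: 0x170 (blk 23, set 3) → MISS  vc=[]
1: 0x192 (blk 25, set 1) → MISS  vc=[]
2: 0x179 (blk 23, set 3) → L1-HIT  vc=[]
3: 0x13b (blk 19, set 3) → MISS  vc=[23]
4: 0x13c (blk 19, set 3) → L1-HIT  vc=[23]
5: 0x1f6 (blk 31, set 3) → MISS  vc=[23, 19]
6: 0xd7 (blk 13, set 1) → MISS  vc=[23, 19, 25]
7: 0xdd (blk 13, set 1) → L1-HIT  vc=[23, 19, 25]
8: 0x190 (blk 25, set 1) → VC-HIT  vc=[23, 19, 13]
9: 0xde (blk 13, set 1) → VC-HIT  vc=[23, 19, 25]
10: 0x1f6 (blk 31, set 3) → L1-HIT  vc=[23, 19, 25]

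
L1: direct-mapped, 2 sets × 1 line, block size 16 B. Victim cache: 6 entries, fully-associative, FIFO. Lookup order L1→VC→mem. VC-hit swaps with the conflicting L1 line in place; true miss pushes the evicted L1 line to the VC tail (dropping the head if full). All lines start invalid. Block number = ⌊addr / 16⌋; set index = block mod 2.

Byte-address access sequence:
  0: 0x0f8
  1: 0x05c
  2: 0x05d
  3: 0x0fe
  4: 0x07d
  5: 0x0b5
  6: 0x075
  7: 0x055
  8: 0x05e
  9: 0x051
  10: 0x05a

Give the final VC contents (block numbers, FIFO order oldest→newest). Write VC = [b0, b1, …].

VC = [7, 15, 11]

  [0] addr=0xf8 blk=15 s=1: MISS | VC []
  [1] addr=0x5c blk=5 s=1: MISS | VC [15]
  [2] addr=0x5d blk=5 s=1: L1-HIT | VC [15]
  [3] addr=0xfe blk=15 s=1: VC-HIT | VC [5]
  [4] addr=0x7d blk=7 s=1: MISS | VC [5, 15]
  [5] addr=0xb5 blk=11 s=1: MISS | VC [5, 15, 7]
  [6] addr=0x75 blk=7 s=1: VC-HIT | VC [5, 15, 11]
  [7] addr=0x55 blk=5 s=1: VC-HIT | VC [7, 15, 11]
  [8] addr=0x5e blk=5 s=1: L1-HIT | VC [7, 15, 11]
  [9] addr=0x51 blk=5 s=1: L1-HIT | VC [7, 15, 11]
  [10] addr=0x5a blk=5 s=1: L1-HIT | VC [7, 15, 11]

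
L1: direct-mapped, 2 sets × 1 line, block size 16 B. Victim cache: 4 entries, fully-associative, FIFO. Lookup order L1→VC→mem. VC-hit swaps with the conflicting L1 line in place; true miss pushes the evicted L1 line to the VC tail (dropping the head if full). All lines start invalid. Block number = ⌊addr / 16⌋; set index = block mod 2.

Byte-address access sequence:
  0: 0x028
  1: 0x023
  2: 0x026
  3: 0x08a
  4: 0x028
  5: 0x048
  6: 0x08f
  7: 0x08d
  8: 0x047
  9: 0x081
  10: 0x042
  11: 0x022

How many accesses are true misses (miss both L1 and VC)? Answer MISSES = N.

0: 0x28 (blk 2, set 0) → MISS  vc=[]
1: 0x23 (blk 2, set 0) → L1-HIT  vc=[]
2: 0x26 (blk 2, set 0) → L1-HIT  vc=[]
3: 0x8a (blk 8, set 0) → MISS  vc=[2]
4: 0x28 (blk 2, set 0) → VC-HIT  vc=[8]
5: 0x48 (blk 4, set 0) → MISS  vc=[8, 2]
6: 0x8f (blk 8, set 0) → VC-HIT  vc=[4, 2]
7: 0x8d (blk 8, set 0) → L1-HIT  vc=[4, 2]
8: 0x47 (blk 4, set 0) → VC-HIT  vc=[8, 2]
9: 0x81 (blk 8, set 0) → VC-HIT  vc=[4, 2]
10: 0x42 (blk 4, set 0) → VC-HIT  vc=[8, 2]
11: 0x22 (blk 2, set 0) → VC-HIT  vc=[8, 4]

MISSES = 3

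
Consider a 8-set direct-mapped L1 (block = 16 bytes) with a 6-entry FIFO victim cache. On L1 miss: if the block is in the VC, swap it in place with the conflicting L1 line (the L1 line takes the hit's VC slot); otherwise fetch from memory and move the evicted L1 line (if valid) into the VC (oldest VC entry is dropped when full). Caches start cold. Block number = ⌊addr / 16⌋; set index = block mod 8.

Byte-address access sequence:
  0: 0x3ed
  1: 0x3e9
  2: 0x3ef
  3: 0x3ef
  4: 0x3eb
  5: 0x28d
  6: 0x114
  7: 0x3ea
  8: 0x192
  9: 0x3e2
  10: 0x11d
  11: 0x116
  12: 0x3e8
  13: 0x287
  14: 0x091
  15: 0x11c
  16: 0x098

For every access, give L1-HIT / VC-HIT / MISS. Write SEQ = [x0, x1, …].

SEQ = [MISS, L1-HIT, L1-HIT, L1-HIT, L1-HIT, MISS, MISS, L1-HIT, MISS, L1-HIT, VC-HIT, L1-HIT, L1-HIT, L1-HIT, MISS, VC-HIT, VC-HIT]

#0 0x3ed→b62/s6 MISS; vc=[]
#1 0x3e9→b62/s6 L1-HIT; vc=[]
#2 0x3ef→b62/s6 L1-HIT; vc=[]
#3 0x3ef→b62/s6 L1-HIT; vc=[]
#4 0x3eb→b62/s6 L1-HIT; vc=[]
#5 0x28d→b40/s0 MISS; vc=[]
#6 0x114→b17/s1 MISS; vc=[]
#7 0x3ea→b62/s6 L1-HIT; vc=[]
#8 0x192→b25/s1 MISS; vc=[17]
#9 0x3e2→b62/s6 L1-HIT; vc=[17]
#10 0x11d→b17/s1 VC-HIT; vc=[25]
#11 0x116→b17/s1 L1-HIT; vc=[25]
#12 0x3e8→b62/s6 L1-HIT; vc=[25]
#13 0x287→b40/s0 L1-HIT; vc=[25]
#14 0x91→b9/s1 MISS; vc=[25,17]
#15 0x11c→b17/s1 VC-HIT; vc=[25,9]
#16 0x98→b9/s1 VC-HIT; vc=[25,17]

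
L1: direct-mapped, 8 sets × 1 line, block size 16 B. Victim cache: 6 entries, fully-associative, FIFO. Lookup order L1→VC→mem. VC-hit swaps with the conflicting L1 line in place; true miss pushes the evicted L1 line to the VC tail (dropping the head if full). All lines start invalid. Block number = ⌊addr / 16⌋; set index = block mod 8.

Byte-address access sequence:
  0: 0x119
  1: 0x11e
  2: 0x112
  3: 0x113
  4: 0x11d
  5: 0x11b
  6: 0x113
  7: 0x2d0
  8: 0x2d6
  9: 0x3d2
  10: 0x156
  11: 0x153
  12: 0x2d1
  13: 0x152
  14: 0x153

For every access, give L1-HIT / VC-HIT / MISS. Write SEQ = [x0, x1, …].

SEQ = [MISS, L1-HIT, L1-HIT, L1-HIT, L1-HIT, L1-HIT, L1-HIT, MISS, L1-HIT, MISS, MISS, L1-HIT, VC-HIT, VC-HIT, L1-HIT]

  [0] addr=0x119 blk=17 s=1: MISS | VC []
  [1] addr=0x11e blk=17 s=1: L1-HIT | VC []
  [2] addr=0x112 blk=17 s=1: L1-HIT | VC []
  [3] addr=0x113 blk=17 s=1: L1-HIT | VC []
  [4] addr=0x11d blk=17 s=1: L1-HIT | VC []
  [5] addr=0x11b blk=17 s=1: L1-HIT | VC []
  [6] addr=0x113 blk=17 s=1: L1-HIT | VC []
  [7] addr=0x2d0 blk=45 s=5: MISS | VC []
  [8] addr=0x2d6 blk=45 s=5: L1-HIT | VC []
  [9] addr=0x3d2 blk=61 s=5: MISS | VC [45]
  [10] addr=0x156 blk=21 s=5: MISS | VC [45, 61]
  [11] addr=0x153 blk=21 s=5: L1-HIT | VC [45, 61]
  [12] addr=0x2d1 blk=45 s=5: VC-HIT | VC [21, 61]
  [13] addr=0x152 blk=21 s=5: VC-HIT | VC [45, 61]
  [14] addr=0x153 blk=21 s=5: L1-HIT | VC [45, 61]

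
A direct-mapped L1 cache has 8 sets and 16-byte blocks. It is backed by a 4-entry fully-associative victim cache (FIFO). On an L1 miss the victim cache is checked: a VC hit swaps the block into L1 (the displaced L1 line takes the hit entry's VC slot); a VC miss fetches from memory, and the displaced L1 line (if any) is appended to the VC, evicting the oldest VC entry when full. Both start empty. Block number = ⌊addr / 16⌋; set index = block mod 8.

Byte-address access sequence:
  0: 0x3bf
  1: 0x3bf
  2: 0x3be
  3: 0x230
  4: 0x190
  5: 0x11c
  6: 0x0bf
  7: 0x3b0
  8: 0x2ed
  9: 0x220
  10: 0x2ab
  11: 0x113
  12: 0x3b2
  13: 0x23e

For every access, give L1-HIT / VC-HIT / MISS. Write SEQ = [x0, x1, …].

0: 0x3bf (blk 59, set 3) → MISS  vc=[]
1: 0x3bf (blk 59, set 3) → L1-HIT  vc=[]
2: 0x3be (blk 59, set 3) → L1-HIT  vc=[]
3: 0x230 (blk 35, set 3) → MISS  vc=[59]
4: 0x190 (blk 25, set 1) → MISS  vc=[59]
5: 0x11c (blk 17, set 1) → MISS  vc=[59, 25]
6: 0xbf (blk 11, set 3) → MISS  vc=[59, 25, 35]
7: 0x3b0 (blk 59, set 3) → VC-HIT  vc=[11, 25, 35]
8: 0x2ed (blk 46, set 6) → MISS  vc=[11, 25, 35]
9: 0x220 (blk 34, set 2) → MISS  vc=[11, 25, 35]
10: 0x2ab (blk 42, set 2) → MISS  vc=[11, 25, 35, 34]
11: 0x113 (blk 17, set 1) → L1-HIT  vc=[11, 25, 35, 34]
12: 0x3b2 (blk 59, set 3) → L1-HIT  vc=[11, 25, 35, 34]
13: 0x23e (blk 35, set 3) → VC-HIT  vc=[11, 25, 59, 34]

SEQ = [MISS, L1-HIT, L1-HIT, MISS, MISS, MISS, MISS, VC-HIT, MISS, MISS, MISS, L1-HIT, L1-HIT, VC-HIT]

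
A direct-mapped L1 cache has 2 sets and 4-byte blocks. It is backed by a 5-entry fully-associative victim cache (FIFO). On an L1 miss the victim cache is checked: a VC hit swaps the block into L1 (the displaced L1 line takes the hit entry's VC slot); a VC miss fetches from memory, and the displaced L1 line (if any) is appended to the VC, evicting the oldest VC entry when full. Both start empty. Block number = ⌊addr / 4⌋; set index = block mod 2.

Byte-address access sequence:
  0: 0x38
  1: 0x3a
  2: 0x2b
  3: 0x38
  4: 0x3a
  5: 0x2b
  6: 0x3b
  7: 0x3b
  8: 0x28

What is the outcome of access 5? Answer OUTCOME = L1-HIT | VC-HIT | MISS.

#0 0x38→b14/s0 MISS; vc=[]
#1 0x3a→b14/s0 L1-HIT; vc=[]
#2 0x2b→b10/s0 MISS; vc=[14]
#3 0x38→b14/s0 VC-HIT; vc=[10]
#4 0x3a→b14/s0 L1-HIT; vc=[10]
#5 0x2b→b10/s0 VC-HIT; vc=[14]
#6 0x3b→b14/s0 VC-HIT; vc=[10]
#7 0x3b→b14/s0 L1-HIT; vc=[10]
#8 0x28→b10/s0 VC-HIT; vc=[14]

OUTCOME = VC-HIT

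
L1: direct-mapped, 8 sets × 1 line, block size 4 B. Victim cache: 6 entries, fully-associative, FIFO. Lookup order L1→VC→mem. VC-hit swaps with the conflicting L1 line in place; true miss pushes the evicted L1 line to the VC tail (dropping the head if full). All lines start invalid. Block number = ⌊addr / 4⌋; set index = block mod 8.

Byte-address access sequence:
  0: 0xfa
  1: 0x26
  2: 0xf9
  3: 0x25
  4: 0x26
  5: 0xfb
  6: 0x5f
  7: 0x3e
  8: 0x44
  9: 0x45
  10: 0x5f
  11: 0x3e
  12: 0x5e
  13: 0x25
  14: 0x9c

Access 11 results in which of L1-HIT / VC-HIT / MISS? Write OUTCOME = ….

0: 0xfa (blk 62, set 6) → MISS  vc=[]
1: 0x26 (blk 9, set 1) → MISS  vc=[]
2: 0xf9 (blk 62, set 6) → L1-HIT  vc=[]
3: 0x25 (blk 9, set 1) → L1-HIT  vc=[]
4: 0x26 (blk 9, set 1) → L1-HIT  vc=[]
5: 0xfb (blk 62, set 6) → L1-HIT  vc=[]
6: 0x5f (blk 23, set 7) → MISS  vc=[]
7: 0x3e (blk 15, set 7) → MISS  vc=[23]
8: 0x44 (blk 17, set 1) → MISS  vc=[23, 9]
9: 0x45 (blk 17, set 1) → L1-HIT  vc=[23, 9]
10: 0x5f (blk 23, set 7) → VC-HIT  vc=[15, 9]
11: 0x3e (blk 15, set 7) → VC-HIT  vc=[23, 9]
12: 0x5e (blk 23, set 7) → VC-HIT  vc=[15, 9]
13: 0x25 (blk 9, set 1) → VC-HIT  vc=[15, 17]
14: 0x9c (blk 39, set 7) → MISS  vc=[15, 17, 23]

OUTCOME = VC-HIT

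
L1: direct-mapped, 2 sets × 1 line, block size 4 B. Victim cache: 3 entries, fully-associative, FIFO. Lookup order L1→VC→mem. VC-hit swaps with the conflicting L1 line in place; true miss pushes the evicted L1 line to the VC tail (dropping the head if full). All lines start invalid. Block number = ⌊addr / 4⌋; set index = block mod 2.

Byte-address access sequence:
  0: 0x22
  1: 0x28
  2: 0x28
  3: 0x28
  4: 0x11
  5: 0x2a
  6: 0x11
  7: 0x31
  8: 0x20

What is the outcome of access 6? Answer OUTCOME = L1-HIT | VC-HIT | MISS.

OUTCOME = VC-HIT

#0 0x22→b8/s0 MISS; vc=[]
#1 0x28→b10/s0 MISS; vc=[8]
#2 0x28→b10/s0 L1-HIT; vc=[8]
#3 0x28→b10/s0 L1-HIT; vc=[8]
#4 0x11→b4/s0 MISS; vc=[8,10]
#5 0x2a→b10/s0 VC-HIT; vc=[8,4]
#6 0x11→b4/s0 VC-HIT; vc=[8,10]
#7 0x31→b12/s0 MISS; vc=[8,10,4]
#8 0x20→b8/s0 VC-HIT; vc=[12,10,4]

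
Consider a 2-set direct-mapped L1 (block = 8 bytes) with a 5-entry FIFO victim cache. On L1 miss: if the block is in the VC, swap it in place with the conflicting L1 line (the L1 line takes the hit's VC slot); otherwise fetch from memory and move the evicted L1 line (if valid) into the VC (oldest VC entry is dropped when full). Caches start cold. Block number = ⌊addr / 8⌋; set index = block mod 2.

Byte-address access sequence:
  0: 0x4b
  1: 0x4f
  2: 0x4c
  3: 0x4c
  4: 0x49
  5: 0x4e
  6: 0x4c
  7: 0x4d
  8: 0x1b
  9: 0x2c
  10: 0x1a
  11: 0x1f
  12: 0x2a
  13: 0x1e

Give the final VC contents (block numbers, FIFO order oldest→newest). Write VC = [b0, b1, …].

VC = [9, 5]

#0 0x4b→b9/s1 MISS; vc=[]
#1 0x4f→b9/s1 L1-HIT; vc=[]
#2 0x4c→b9/s1 L1-HIT; vc=[]
#3 0x4c→b9/s1 L1-HIT; vc=[]
#4 0x49→b9/s1 L1-HIT; vc=[]
#5 0x4e→b9/s1 L1-HIT; vc=[]
#6 0x4c→b9/s1 L1-HIT; vc=[]
#7 0x4d→b9/s1 L1-HIT; vc=[]
#8 0x1b→b3/s1 MISS; vc=[9]
#9 0x2c→b5/s1 MISS; vc=[9,3]
#10 0x1a→b3/s1 VC-HIT; vc=[9,5]
#11 0x1f→b3/s1 L1-HIT; vc=[9,5]
#12 0x2a→b5/s1 VC-HIT; vc=[9,3]
#13 0x1e→b3/s1 VC-HIT; vc=[9,5]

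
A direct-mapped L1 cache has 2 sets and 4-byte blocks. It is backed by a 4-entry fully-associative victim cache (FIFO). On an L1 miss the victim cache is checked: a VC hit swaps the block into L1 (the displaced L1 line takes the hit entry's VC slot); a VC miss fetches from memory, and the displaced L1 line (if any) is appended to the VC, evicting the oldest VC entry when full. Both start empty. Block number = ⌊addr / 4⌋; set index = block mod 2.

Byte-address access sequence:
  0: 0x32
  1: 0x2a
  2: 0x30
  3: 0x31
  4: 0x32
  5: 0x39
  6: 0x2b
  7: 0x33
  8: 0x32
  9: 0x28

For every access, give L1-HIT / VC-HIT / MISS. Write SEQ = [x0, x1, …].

SEQ = [MISS, MISS, VC-HIT, L1-HIT, L1-HIT, MISS, VC-HIT, VC-HIT, L1-HIT, VC-HIT]

#0 0x32→b12/s0 MISS; vc=[]
#1 0x2a→b10/s0 MISS; vc=[12]
#2 0x30→b12/s0 VC-HIT; vc=[10]
#3 0x31→b12/s0 L1-HIT; vc=[10]
#4 0x32→b12/s0 L1-HIT; vc=[10]
#5 0x39→b14/s0 MISS; vc=[10,12]
#6 0x2b→b10/s0 VC-HIT; vc=[14,12]
#7 0x33→b12/s0 VC-HIT; vc=[14,10]
#8 0x32→b12/s0 L1-HIT; vc=[14,10]
#9 0x28→b10/s0 VC-HIT; vc=[14,12]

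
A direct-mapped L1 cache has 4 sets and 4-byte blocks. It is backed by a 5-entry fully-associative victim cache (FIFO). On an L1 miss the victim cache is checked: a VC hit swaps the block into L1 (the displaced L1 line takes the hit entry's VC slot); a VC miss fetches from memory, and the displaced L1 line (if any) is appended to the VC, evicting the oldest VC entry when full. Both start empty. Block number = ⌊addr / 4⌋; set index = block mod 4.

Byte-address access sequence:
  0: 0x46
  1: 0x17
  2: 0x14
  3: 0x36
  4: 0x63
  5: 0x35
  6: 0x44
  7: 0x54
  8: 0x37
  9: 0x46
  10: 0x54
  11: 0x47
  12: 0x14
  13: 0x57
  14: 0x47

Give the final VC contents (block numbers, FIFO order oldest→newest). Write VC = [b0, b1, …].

VC = [5, 21, 13]

0: 0x46 (blk 17, set 1) → MISS  vc=[]
1: 0x17 (blk 5, set 1) → MISS  vc=[17]
2: 0x14 (blk 5, set 1) → L1-HIT  vc=[17]
3: 0x36 (blk 13, set 1) → MISS  vc=[17, 5]
4: 0x63 (blk 24, set 0) → MISS  vc=[17, 5]
5: 0x35 (blk 13, set 1) → L1-HIT  vc=[17, 5]
6: 0x44 (blk 17, set 1) → VC-HIT  vc=[13, 5]
7: 0x54 (blk 21, set 1) → MISS  vc=[13, 5, 17]
8: 0x37 (blk 13, set 1) → VC-HIT  vc=[21, 5, 17]
9: 0x46 (blk 17, set 1) → VC-HIT  vc=[21, 5, 13]
10: 0x54 (blk 21, set 1) → VC-HIT  vc=[17, 5, 13]
11: 0x47 (blk 17, set 1) → VC-HIT  vc=[21, 5, 13]
12: 0x14 (blk 5, set 1) → VC-HIT  vc=[21, 17, 13]
13: 0x57 (blk 21, set 1) → VC-HIT  vc=[5, 17, 13]
14: 0x47 (blk 17, set 1) → VC-HIT  vc=[5, 21, 13]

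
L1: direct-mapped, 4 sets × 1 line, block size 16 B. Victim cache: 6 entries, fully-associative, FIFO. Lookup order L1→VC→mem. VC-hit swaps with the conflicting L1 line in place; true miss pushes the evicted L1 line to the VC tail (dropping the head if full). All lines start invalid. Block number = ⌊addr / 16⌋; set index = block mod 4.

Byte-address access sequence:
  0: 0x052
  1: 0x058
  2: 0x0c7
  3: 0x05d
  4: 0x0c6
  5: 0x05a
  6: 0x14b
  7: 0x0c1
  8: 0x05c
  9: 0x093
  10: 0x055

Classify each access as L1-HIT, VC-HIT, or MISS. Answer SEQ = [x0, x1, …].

SEQ = [MISS, L1-HIT, MISS, L1-HIT, L1-HIT, L1-HIT, MISS, VC-HIT, L1-HIT, MISS, VC-HIT]

#0 0x52→b5/s1 MISS; vc=[]
#1 0x58→b5/s1 L1-HIT; vc=[]
#2 0xc7→b12/s0 MISS; vc=[]
#3 0x5d→b5/s1 L1-HIT; vc=[]
#4 0xc6→b12/s0 L1-HIT; vc=[]
#5 0x5a→b5/s1 L1-HIT; vc=[]
#6 0x14b→b20/s0 MISS; vc=[12]
#7 0xc1→b12/s0 VC-HIT; vc=[20]
#8 0x5c→b5/s1 L1-HIT; vc=[20]
#9 0x93→b9/s1 MISS; vc=[20,5]
#10 0x55→b5/s1 VC-HIT; vc=[20,9]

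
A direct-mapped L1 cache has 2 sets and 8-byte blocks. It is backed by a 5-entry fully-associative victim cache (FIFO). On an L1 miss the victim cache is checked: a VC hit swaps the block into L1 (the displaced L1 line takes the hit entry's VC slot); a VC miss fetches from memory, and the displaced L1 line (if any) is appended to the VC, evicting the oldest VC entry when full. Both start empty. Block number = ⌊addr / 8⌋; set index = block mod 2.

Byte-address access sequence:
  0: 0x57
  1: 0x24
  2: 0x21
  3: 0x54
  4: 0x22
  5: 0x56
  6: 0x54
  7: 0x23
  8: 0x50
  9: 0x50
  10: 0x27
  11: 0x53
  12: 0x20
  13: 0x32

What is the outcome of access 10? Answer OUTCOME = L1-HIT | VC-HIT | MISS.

#0 0x57→b10/s0 MISS; vc=[]
#1 0x24→b4/s0 MISS; vc=[10]
#2 0x21→b4/s0 L1-HIT; vc=[10]
#3 0x54→b10/s0 VC-HIT; vc=[4]
#4 0x22→b4/s0 VC-HIT; vc=[10]
#5 0x56→b10/s0 VC-HIT; vc=[4]
#6 0x54→b10/s0 L1-HIT; vc=[4]
#7 0x23→b4/s0 VC-HIT; vc=[10]
#8 0x50→b10/s0 VC-HIT; vc=[4]
#9 0x50→b10/s0 L1-HIT; vc=[4]
#10 0x27→b4/s0 VC-HIT; vc=[10]
#11 0x53→b10/s0 VC-HIT; vc=[4]
#12 0x20→b4/s0 VC-HIT; vc=[10]
#13 0x32→b6/s0 MISS; vc=[10,4]

OUTCOME = VC-HIT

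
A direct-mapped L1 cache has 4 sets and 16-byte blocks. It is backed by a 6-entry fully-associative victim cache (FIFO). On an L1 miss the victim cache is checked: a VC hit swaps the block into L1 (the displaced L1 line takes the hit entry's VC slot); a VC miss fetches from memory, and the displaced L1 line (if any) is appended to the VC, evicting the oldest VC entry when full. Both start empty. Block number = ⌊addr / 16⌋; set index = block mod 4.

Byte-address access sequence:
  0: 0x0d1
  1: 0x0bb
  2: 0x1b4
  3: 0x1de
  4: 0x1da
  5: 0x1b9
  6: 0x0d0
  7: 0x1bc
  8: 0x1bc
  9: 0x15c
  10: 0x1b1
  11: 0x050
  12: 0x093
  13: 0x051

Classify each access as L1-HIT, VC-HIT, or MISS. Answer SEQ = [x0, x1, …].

SEQ = [MISS, MISS, MISS, MISS, L1-HIT, L1-HIT, VC-HIT, L1-HIT, L1-HIT, MISS, L1-HIT, MISS, MISS, VC-HIT]

#0 0xd1→b13/s1 MISS; vc=[]
#1 0xbb→b11/s3 MISS; vc=[]
#2 0x1b4→b27/s3 MISS; vc=[11]
#3 0x1de→b29/s1 MISS; vc=[11,13]
#4 0x1da→b29/s1 L1-HIT; vc=[11,13]
#5 0x1b9→b27/s3 L1-HIT; vc=[11,13]
#6 0xd0→b13/s1 VC-HIT; vc=[11,29]
#7 0x1bc→b27/s3 L1-HIT; vc=[11,29]
#8 0x1bc→b27/s3 L1-HIT; vc=[11,29]
#9 0x15c→b21/s1 MISS; vc=[11,29,13]
#10 0x1b1→b27/s3 L1-HIT; vc=[11,29,13]
#11 0x50→b5/s1 MISS; vc=[11,29,13,21]
#12 0x93→b9/s1 MISS; vc=[11,29,13,21,5]
#13 0x51→b5/s1 VC-HIT; vc=[11,29,13,21,9]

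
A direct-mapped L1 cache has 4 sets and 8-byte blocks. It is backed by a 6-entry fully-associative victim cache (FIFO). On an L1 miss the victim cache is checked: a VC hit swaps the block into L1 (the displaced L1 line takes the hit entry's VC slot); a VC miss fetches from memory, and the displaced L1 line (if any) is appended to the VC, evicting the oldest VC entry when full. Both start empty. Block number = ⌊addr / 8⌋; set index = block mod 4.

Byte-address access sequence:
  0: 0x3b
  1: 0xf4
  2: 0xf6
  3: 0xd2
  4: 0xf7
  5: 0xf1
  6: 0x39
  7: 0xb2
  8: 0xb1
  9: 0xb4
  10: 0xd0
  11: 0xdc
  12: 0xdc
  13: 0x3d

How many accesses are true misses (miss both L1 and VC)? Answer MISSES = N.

#0 0x3b→b7/s3 MISS; vc=[]
#1 0xf4→b30/s2 MISS; vc=[]
#2 0xf6→b30/s2 L1-HIT; vc=[]
#3 0xd2→b26/s2 MISS; vc=[30]
#4 0xf7→b30/s2 VC-HIT; vc=[26]
#5 0xf1→b30/s2 L1-HIT; vc=[26]
#6 0x39→b7/s3 L1-HIT; vc=[26]
#7 0xb2→b22/s2 MISS; vc=[26,30]
#8 0xb1→b22/s2 L1-HIT; vc=[26,30]
#9 0xb4→b22/s2 L1-HIT; vc=[26,30]
#10 0xd0→b26/s2 VC-HIT; vc=[22,30]
#11 0xdc→b27/s3 MISS; vc=[22,30,7]
#12 0xdc→b27/s3 L1-HIT; vc=[22,30,7]
#13 0x3d→b7/s3 VC-HIT; vc=[22,30,27]

MISSES = 5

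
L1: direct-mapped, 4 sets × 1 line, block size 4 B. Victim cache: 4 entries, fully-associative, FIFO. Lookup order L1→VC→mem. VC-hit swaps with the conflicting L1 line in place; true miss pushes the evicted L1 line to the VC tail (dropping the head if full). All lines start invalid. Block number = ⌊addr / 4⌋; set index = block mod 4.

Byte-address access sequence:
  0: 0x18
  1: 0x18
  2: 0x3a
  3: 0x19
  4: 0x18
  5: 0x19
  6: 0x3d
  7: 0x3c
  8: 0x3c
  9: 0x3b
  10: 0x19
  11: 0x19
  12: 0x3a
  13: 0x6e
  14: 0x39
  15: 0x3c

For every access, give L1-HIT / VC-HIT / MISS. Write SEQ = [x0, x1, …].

0: 0x18 (blk 6, set 2) → MISS  vc=[]
1: 0x18 (blk 6, set 2) → L1-HIT  vc=[]
2: 0x3a (blk 14, set 2) → MISS  vc=[6]
3: 0x19 (blk 6, set 2) → VC-HIT  vc=[14]
4: 0x18 (blk 6, set 2) → L1-HIT  vc=[14]
5: 0x19 (blk 6, set 2) → L1-HIT  vc=[14]
6: 0x3d (blk 15, set 3) → MISS  vc=[14]
7: 0x3c (blk 15, set 3) → L1-HIT  vc=[14]
8: 0x3c (blk 15, set 3) → L1-HIT  vc=[14]
9: 0x3b (blk 14, set 2) → VC-HIT  vc=[6]
10: 0x19 (blk 6, set 2) → VC-HIT  vc=[14]
11: 0x19 (blk 6, set 2) → L1-HIT  vc=[14]
12: 0x3a (blk 14, set 2) → VC-HIT  vc=[6]
13: 0x6e (blk 27, set 3) → MISS  vc=[6, 15]
14: 0x39 (blk 14, set 2) → L1-HIT  vc=[6, 15]
15: 0x3c (blk 15, set 3) → VC-HIT  vc=[6, 27]

SEQ = [MISS, L1-HIT, MISS, VC-HIT, L1-HIT, L1-HIT, MISS, L1-HIT, L1-HIT, VC-HIT, VC-HIT, L1-HIT, VC-HIT, MISS, L1-HIT, VC-HIT]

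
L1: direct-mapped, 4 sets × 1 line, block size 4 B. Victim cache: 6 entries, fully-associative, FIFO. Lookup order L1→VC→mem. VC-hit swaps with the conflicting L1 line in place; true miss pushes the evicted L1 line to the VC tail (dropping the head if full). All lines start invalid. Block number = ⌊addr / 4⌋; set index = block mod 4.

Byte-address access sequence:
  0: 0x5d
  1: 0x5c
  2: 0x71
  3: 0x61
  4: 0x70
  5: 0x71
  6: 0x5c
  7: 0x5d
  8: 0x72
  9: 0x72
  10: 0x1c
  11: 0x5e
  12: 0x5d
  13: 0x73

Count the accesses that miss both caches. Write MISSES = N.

MISSES = 4

0: 0x5d (blk 23, set 3) → MISS  vc=[]
1: 0x5c (blk 23, set 3) → L1-HIT  vc=[]
2: 0x71 (blk 28, set 0) → MISS  vc=[]
3: 0x61 (blk 24, set 0) → MISS  vc=[28]
4: 0x70 (blk 28, set 0) → VC-HIT  vc=[24]
5: 0x71 (blk 28, set 0) → L1-HIT  vc=[24]
6: 0x5c (blk 23, set 3) → L1-HIT  vc=[24]
7: 0x5d (blk 23, set 3) → L1-HIT  vc=[24]
8: 0x72 (blk 28, set 0) → L1-HIT  vc=[24]
9: 0x72 (blk 28, set 0) → L1-HIT  vc=[24]
10: 0x1c (blk 7, set 3) → MISS  vc=[24, 23]
11: 0x5e (blk 23, set 3) → VC-HIT  vc=[24, 7]
12: 0x5d (blk 23, set 3) → L1-HIT  vc=[24, 7]
13: 0x73 (blk 28, set 0) → L1-HIT  vc=[24, 7]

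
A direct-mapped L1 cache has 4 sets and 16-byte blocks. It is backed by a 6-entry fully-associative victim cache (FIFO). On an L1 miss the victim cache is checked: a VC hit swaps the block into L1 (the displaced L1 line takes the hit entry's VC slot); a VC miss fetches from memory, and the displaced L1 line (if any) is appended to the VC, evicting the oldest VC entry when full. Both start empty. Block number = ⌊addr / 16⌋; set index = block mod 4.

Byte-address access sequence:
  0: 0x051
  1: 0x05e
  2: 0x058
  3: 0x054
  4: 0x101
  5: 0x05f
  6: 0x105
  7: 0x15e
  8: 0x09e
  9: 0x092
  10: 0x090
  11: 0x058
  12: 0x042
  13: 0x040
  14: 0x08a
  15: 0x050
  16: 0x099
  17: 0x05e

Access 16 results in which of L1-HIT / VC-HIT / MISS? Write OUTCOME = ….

  [0] addr=0x51 blk=5 s=1: MISS | VC []
  [1] addr=0x5e blk=5 s=1: L1-HIT | VC []
  [2] addr=0x58 blk=5 s=1: L1-HIT | VC []
  [3] addr=0x54 blk=5 s=1: L1-HIT | VC []
  [4] addr=0x101 blk=16 s=0: MISS | VC []
  [5] addr=0x5f blk=5 s=1: L1-HIT | VC []
  [6] addr=0x105 blk=16 s=0: L1-HIT | VC []
  [7] addr=0x15e blk=21 s=1: MISS | VC [5]
  [8] addr=0x9e blk=9 s=1: MISS | VC [5, 21]
  [9] addr=0x92 blk=9 s=1: L1-HIT | VC [5, 21]
  [10] addr=0x90 blk=9 s=1: L1-HIT | VC [5, 21]
  [11] addr=0x58 blk=5 s=1: VC-HIT | VC [9, 21]
  [12] addr=0x42 blk=4 s=0: MISS | VC [9, 21, 16]
  [13] addr=0x40 blk=4 s=0: L1-HIT | VC [9, 21, 16]
  [14] addr=0x8a blk=8 s=0: MISS | VC [9, 21, 16, 4]
  [15] addr=0x50 blk=5 s=1: L1-HIT | VC [9, 21, 16, 4]
  [16] addr=0x99 blk=9 s=1: VC-HIT | VC [5, 21, 16, 4]
  [17] addr=0x5e blk=5 s=1: VC-HIT | VC [9, 21, 16, 4]

OUTCOME = VC-HIT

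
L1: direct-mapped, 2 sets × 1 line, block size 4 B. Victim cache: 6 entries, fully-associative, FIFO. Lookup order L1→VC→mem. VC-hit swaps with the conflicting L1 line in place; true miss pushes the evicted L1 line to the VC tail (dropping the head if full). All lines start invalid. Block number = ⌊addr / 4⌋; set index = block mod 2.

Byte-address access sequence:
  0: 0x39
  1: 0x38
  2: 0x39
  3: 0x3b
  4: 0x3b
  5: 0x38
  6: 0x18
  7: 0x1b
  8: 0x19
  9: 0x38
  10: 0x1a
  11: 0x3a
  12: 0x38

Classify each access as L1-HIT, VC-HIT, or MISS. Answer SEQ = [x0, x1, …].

#0 0x39→b14/s0 MISS; vc=[]
#1 0x38→b14/s0 L1-HIT; vc=[]
#2 0x39→b14/s0 L1-HIT; vc=[]
#3 0x3b→b14/s0 L1-HIT; vc=[]
#4 0x3b→b14/s0 L1-HIT; vc=[]
#5 0x38→b14/s0 L1-HIT; vc=[]
#6 0x18→b6/s0 MISS; vc=[14]
#7 0x1b→b6/s0 L1-HIT; vc=[14]
#8 0x19→b6/s0 L1-HIT; vc=[14]
#9 0x38→b14/s0 VC-HIT; vc=[6]
#10 0x1a→b6/s0 VC-HIT; vc=[14]
#11 0x3a→b14/s0 VC-HIT; vc=[6]
#12 0x38→b14/s0 L1-HIT; vc=[6]

SEQ = [MISS, L1-HIT, L1-HIT, L1-HIT, L1-HIT, L1-HIT, MISS, L1-HIT, L1-HIT, VC-HIT, VC-HIT, VC-HIT, L1-HIT]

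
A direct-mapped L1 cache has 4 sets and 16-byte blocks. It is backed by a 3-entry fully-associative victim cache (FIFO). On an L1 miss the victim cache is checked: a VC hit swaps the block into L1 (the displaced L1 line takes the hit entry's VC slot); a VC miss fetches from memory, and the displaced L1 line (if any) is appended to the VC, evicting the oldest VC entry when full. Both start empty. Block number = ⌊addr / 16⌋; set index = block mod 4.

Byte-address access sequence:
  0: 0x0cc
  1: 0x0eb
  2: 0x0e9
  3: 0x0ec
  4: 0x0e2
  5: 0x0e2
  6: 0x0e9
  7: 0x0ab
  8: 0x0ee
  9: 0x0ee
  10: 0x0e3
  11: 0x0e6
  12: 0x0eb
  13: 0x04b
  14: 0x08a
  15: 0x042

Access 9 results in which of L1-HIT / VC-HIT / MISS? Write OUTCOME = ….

0: 0xcc (blk 12, set 0) → MISS  vc=[]
1: 0xeb (blk 14, set 2) → MISS  vc=[]
2: 0xe9 (blk 14, set 2) → L1-HIT  vc=[]
3: 0xec (blk 14, set 2) → L1-HIT  vc=[]
4: 0xe2 (blk 14, set 2) → L1-HIT  vc=[]
5: 0xe2 (blk 14, set 2) → L1-HIT  vc=[]
6: 0xe9 (blk 14, set 2) → L1-HIT  vc=[]
7: 0xab (blk 10, set 2) → MISS  vc=[14]
8: 0xee (blk 14, set 2) → VC-HIT  vc=[10]
9: 0xee (blk 14, set 2) → L1-HIT  vc=[10]
10: 0xe3 (blk 14, set 2) → L1-HIT  vc=[10]
11: 0xe6 (blk 14, set 2) → L1-HIT  vc=[10]
12: 0xeb (blk 14, set 2) → L1-HIT  vc=[10]
13: 0x4b (blk 4, set 0) → MISS  vc=[10, 12]
14: 0x8a (blk 8, set 0) → MISS  vc=[10, 12, 4]
15: 0x42 (blk 4, set 0) → VC-HIT  vc=[10, 12, 8]

OUTCOME = L1-HIT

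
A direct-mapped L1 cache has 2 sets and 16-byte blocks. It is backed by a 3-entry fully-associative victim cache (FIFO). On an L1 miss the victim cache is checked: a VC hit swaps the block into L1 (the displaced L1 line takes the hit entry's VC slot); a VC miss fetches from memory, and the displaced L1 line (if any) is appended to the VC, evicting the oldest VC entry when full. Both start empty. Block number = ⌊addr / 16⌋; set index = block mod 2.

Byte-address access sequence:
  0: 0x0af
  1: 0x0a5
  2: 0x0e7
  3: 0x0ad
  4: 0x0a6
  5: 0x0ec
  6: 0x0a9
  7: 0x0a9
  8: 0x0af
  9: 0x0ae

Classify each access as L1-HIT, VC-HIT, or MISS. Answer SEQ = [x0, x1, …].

0: 0xaf (blk 10, set 0) → MISS  vc=[]
1: 0xa5 (blk 10, set 0) → L1-HIT  vc=[]
2: 0xe7 (blk 14, set 0) → MISS  vc=[10]
3: 0xad (blk 10, set 0) → VC-HIT  vc=[14]
4: 0xa6 (blk 10, set 0) → L1-HIT  vc=[14]
5: 0xec (blk 14, set 0) → VC-HIT  vc=[10]
6: 0xa9 (blk 10, set 0) → VC-HIT  vc=[14]
7: 0xa9 (blk 10, set 0) → L1-HIT  vc=[14]
8: 0xaf (blk 10, set 0) → L1-HIT  vc=[14]
9: 0xae (blk 10, set 0) → L1-HIT  vc=[14]

SEQ = [MISS, L1-HIT, MISS, VC-HIT, L1-HIT, VC-HIT, VC-HIT, L1-HIT, L1-HIT, L1-HIT]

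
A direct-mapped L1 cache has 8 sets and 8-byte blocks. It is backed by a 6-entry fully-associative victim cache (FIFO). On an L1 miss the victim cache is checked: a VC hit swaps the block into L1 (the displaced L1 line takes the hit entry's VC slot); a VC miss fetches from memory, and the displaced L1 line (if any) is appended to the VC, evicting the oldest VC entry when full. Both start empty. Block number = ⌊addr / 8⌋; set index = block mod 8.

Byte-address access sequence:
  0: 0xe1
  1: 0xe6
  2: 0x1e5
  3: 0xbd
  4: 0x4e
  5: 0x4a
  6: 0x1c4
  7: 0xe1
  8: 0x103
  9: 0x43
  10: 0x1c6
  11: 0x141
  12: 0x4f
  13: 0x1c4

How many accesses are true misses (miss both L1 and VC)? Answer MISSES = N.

MISSES = 8

#0 0xe1→b28/s4 MISS; vc=[]
#1 0xe6→b28/s4 L1-HIT; vc=[]
#2 0x1e5→b60/s4 MISS; vc=[28]
#3 0xbd→b23/s7 MISS; vc=[28]
#4 0x4e→b9/s1 MISS; vc=[28]
#5 0x4a→b9/s1 L1-HIT; vc=[28]
#6 0x1c4→b56/s0 MISS; vc=[28]
#7 0xe1→b28/s4 VC-HIT; vc=[60]
#8 0x103→b32/s0 MISS; vc=[60,56]
#9 0x43→b8/s0 MISS; vc=[60,56,32]
#10 0x1c6→b56/s0 VC-HIT; vc=[60,8,32]
#11 0x141→b40/s0 MISS; vc=[60,8,32,56]
#12 0x4f→b9/s1 L1-HIT; vc=[60,8,32,56]
#13 0x1c4→b56/s0 VC-HIT; vc=[60,8,32,40]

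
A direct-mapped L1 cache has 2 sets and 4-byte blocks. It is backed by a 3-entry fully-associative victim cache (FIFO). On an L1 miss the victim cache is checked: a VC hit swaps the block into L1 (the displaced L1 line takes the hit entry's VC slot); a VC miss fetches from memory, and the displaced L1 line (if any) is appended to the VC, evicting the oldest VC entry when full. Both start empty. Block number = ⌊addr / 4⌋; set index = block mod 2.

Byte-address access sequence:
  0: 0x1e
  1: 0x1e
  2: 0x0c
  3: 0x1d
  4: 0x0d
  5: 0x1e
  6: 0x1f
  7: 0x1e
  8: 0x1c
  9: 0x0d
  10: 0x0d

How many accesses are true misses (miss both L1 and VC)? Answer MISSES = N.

  [0] addr=0x1e blk=7 s=1: MISS | VC []
  [1] addr=0x1e blk=7 s=1: L1-HIT | VC []
  [2] addr=0xc blk=3 s=1: MISS | VC [7]
  [3] addr=0x1d blk=7 s=1: VC-HIT | VC [3]
  [4] addr=0xd blk=3 s=1: VC-HIT | VC [7]
  [5] addr=0x1e blk=7 s=1: VC-HIT | VC [3]
  [6] addr=0x1f blk=7 s=1: L1-HIT | VC [3]
  [7] addr=0x1e blk=7 s=1: L1-HIT | VC [3]
  [8] addr=0x1c blk=7 s=1: L1-HIT | VC [3]
  [9] addr=0xd blk=3 s=1: VC-HIT | VC [7]
  [10] addr=0xd blk=3 s=1: L1-HIT | VC [7]

MISSES = 2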